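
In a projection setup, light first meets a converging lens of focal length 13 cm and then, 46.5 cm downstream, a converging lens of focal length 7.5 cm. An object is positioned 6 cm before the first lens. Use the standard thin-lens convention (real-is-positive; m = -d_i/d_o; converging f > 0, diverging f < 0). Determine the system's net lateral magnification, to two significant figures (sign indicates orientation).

Applying the thin-lens equation to the first lens, 1/13 = 1/6 + 1/d_i1, which gives d_i1 = -11.143 cm.
Its lateral magnification is m_1 = -d_i1/d_o1 = -(-11.143)/6 = 1.8571.
The intermediate image is virtual, 11.143 cm to the left of lens 1, so d_o2 = L - d_i1 = 46.5 - (-11.143) = 57.643 cm.
Applying the thin-lens equation again with f_2 = 7.5 cm and d_o2 = 57.643 cm gives d_i2 = 8.622 cm.
m_2 = -(8.622)/(57.643) = -0.1496.
Overall magnification: m = m_1 m_2 = -0.2778.

-0.28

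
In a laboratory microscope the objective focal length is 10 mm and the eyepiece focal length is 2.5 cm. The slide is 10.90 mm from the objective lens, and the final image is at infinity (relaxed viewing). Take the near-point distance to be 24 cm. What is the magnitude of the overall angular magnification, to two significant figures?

Convert to cm: f_obj = 10 mm = 1 cm; d_o = 10.90 mm = 1.09 cm.
Objective: 1/d_i = 1/f_obj - 1/d_o = 1/1 - 1/1.09 = 0.08257 cm^-1, so d_i = 12.111 cm.
m_obj = -d_i/d_o = -12.111/1.09 = -11.111.
Eyepiece angular magnification (image at infinity): M_eye = D/f_e = 24/2.5 = 9.600.
Overall M = m_obj x M_eye = (-11.111)(9.600) = -106.67.
|M| = 106.67.

110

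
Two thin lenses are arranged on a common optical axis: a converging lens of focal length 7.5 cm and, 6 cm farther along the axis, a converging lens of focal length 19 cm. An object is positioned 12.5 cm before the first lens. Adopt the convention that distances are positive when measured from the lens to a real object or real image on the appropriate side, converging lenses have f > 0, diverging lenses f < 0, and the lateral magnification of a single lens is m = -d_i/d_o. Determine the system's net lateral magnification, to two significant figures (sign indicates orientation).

First lens: d_i1 = 1/(1/7.5 - 1/12.5) = 18.750 cm.
m_1 = -(18.750)/12.5 = -1.5000.
This image would form 18.750 cm past lens 1, i.e. 12.750 cm beyond lens 2, so it is a virtual object for lens 2: d_o2 = 6 - 18.750 = -12.750 cm.
Second lens: d_i2 = 1/(1/19 - 1/(-12.750)) = 7.630 cm.
m_2 = -(7.630)/(-12.750) = 0.5984.
Overall magnification: m = m_1 m_2 = -0.8976.

-0.90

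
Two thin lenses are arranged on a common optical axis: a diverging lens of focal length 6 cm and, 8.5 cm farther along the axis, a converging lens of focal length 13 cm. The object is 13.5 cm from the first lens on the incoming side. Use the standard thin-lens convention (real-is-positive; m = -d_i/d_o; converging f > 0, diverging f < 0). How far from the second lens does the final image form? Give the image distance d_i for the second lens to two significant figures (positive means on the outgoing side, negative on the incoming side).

First lens: d_i1 = 1/(1/(-6) - 1/13.5) = -4.154 cm.
With d_i1 < 0 the first image is virtual and lies on the object side; the object distance for lens 2 is d_o2 = 8.5 - (-4.154) = 12.654 cm.
Second lens: d_i2 = 1/(1/13 - 1/(12.654)) = -475.222 cm.

-480 cm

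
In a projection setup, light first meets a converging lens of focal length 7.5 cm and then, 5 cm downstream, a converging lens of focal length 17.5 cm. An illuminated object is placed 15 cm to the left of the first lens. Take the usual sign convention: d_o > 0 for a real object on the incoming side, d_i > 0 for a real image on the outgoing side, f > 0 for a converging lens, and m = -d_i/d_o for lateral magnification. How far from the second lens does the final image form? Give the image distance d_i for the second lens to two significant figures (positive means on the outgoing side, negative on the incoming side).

First lens: d_i1 = 1/(1/7.5 - 1/15) = 15.000 cm.
This image would form 15.000 cm past lens 1, i.e. 10.000 cm beyond lens 2, so it is a virtual object for lens 2: d_o2 = 5 - 15.000 = -10.000 cm.
Second lens: d_i2 = 1/(1/17.5 - 1/(-10.000)) = 6.364 cm.

6.4 cm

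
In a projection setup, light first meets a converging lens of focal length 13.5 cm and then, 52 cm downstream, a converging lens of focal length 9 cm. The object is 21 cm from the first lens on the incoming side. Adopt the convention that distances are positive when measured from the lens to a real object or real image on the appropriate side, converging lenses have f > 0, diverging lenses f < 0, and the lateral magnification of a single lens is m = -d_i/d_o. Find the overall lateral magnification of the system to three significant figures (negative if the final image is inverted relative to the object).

First lens: d_i1 = 1/(1/13.5 - 1/21) = 37.800 cm.
m_1 = -(37.800)/21 = -1.8000.
That image sits 14.200 cm in front of the second lens, so d_o2 = 14.200 cm.
Second lens: d_i2 = 1/(1/9 - 1/(14.200)) = 24.577 cm.
m_2 = -(24.577)/(14.200) = -1.7308.
Overall magnification: m = m_1 m_2 = 3.1154.

3.12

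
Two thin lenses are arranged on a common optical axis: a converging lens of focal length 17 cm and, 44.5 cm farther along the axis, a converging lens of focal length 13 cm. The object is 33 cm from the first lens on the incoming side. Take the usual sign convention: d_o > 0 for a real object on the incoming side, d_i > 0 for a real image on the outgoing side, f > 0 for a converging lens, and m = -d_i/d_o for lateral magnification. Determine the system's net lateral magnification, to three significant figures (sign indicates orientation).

-3.88

Applying the thin-lens equation to the first lens, 1/17 = 1/33 + 1/d_i1, which gives d_i1 = 35.062 cm.
Its lateral magnification is m_1 = -d_i1/d_o1 = -(35.062)/33 = -1.0625.
The intermediate image is 35.062 cm to the right of lens 1, so d_o2 = L - d_i1 = 44.5 - 35.062 = 9.438 cm.
Applying the thin-lens equation again with f_2 = 13 cm and d_o2 = 9.438 cm gives d_i2 = -34.439 cm.
m_2 = -(-34.439)/(9.438) = 3.6491.
Overall magnification: m = m_1 m_2 = -3.8772.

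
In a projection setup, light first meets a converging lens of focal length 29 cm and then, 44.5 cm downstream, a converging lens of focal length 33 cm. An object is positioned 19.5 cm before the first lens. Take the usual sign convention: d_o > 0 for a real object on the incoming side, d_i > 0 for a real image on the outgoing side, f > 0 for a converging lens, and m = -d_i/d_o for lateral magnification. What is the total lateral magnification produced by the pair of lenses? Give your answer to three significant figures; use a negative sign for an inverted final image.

-1.42

Applying the thin-lens equation to the first lens, 1/29 = 1/19.5 + 1/d_i1, which gives d_i1 = -59.526 cm.
Its lateral magnification is m_1 = -d_i1/d_o1 = -(-59.526)/19.5 = 3.0526.
With d_i1 < 0 the first image is virtual and lies on the object side; the object distance for lens 2 is d_o2 = 44.5 - (-59.526) = 104.026 cm.
Applying the thin-lens equation again with f_2 = 33 cm and d_o2 = 104.026 cm gives d_i2 = 48.332 cm.
m_2 = -(48.332)/(104.026) = -0.4646.
The system's lateral magnification is m_1 m_2 = (3.0526)(-0.4646) = -1.4183.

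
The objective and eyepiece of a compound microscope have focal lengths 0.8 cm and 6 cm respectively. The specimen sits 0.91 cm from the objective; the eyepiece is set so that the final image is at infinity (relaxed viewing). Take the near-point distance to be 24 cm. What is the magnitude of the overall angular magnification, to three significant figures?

Objective: 1/d_i = 1/f_obj - 1/d_o = 1/0.8 - 1/0.91 = 0.15110 cm^-1, so d_i = 6.618 cm.
m_obj = -d_i/d_o = -6.618/0.91 = -7.273.
Eyepiece angular magnification (image at infinity): M_eye = D/f_e = 24/6 = 4.000.
Overall M = m_obj x M_eye = (-7.273)(4.000) = -29.09.
|M| = 29.09.

29.1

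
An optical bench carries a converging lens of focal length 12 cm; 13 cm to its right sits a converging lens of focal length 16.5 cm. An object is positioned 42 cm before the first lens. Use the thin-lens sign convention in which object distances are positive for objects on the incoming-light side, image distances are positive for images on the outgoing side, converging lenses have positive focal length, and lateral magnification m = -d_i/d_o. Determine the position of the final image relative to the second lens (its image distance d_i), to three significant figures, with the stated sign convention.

First lens: d_i1 = 1/(1/12 - 1/42) = 16.800 cm.
This image would form 16.800 cm past lens 1, i.e. 3.800 cm beyond lens 2, so it is a virtual object for lens 2: d_o2 = 13 - 16.800 = -3.800 cm.
Second lens: d_i2 = 1/(1/16.5 - 1/(-3.800)) = 3.089 cm.

3.09 cm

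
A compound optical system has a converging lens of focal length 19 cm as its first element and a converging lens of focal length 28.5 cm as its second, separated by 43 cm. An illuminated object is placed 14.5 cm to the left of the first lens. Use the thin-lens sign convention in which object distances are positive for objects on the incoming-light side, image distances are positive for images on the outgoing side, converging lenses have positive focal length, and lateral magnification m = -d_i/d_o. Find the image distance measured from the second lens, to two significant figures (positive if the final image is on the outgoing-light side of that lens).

39 cm

Lens 1: 1/d_i1 = 1/f_1 - 1/d_o1 = 1/19 - 1/14.5 = -0.01633 cm^-1, so d_i1 = -61.222 cm.
With d_i1 < 0 the first image is virtual and lies on the object side; the object distance for lens 2 is d_o2 = 43 - (-61.222) = 104.222 cm.
Lens 2: 1/d_i2 = 1/f_2 - 1/d_o2 = 1/28.5 - 1/(104.222) = 0.02549 cm^-1, so d_i2 = 39.227 cm.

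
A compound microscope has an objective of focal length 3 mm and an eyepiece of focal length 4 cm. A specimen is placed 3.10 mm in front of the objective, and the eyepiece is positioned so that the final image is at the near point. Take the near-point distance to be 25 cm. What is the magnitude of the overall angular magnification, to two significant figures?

Convert to cm: f_obj = 3 mm = 0.3 cm; d_o = 3.10 mm = 0.31 cm.
Objective: 1/d_i = 1/f_obj - 1/d_o = 1/0.3 - 1/0.31 = 0.10753 cm^-1, so d_i = 9.300 cm.
m_obj = -d_i/d_o = -9.300/0.31 = -30.000.
Eyepiece angular magnification (image at near point): M_eye = 1 + D/f_e = 1 + 25/4 = 7.250.
Overall M = m_obj x M_eye = (-30.000)(7.250) = -217.50.
|M| = 217.50.

220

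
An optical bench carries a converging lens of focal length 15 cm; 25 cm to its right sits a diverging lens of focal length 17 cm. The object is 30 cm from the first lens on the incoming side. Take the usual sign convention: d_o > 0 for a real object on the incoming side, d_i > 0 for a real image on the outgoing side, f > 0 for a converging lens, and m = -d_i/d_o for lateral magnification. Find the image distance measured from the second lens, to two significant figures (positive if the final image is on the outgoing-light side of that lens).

First lens: d_i1 = 1/(1/15 - 1/30) = 30.000 cm.
This image would form 30.000 cm past lens 1, i.e. 5.000 cm beyond lens 2, so it is a virtual object for lens 2: d_o2 = 25 - 30.000 = -5.000 cm.
Second lens: d_i2 = 1/(1/(-17) - 1/(-5.000)) = 7.083 cm.

7.1 cm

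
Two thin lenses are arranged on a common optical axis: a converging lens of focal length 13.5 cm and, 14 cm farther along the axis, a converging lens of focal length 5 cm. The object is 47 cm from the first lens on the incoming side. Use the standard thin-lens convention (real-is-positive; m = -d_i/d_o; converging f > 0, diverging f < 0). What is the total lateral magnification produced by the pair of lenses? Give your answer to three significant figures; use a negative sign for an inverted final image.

Lens 1: 1/d_i1 = 1/f_1 - 1/d_o1 = 1/13.5 - 1/47 = 0.05280 cm^-1, so d_i1 = 18.940 cm.
m_1 = -(18.940)/47 = -0.4030.
Since 18.940 cm > 14 cm, the first image lies past the second lens and serves as a virtual object: d_o2 = L - d_i1 = -4.940 cm.
Lens 2: 1/d_i2 = 1/f_2 - 1/d_o2 = 1/5 - 1/(-4.940) = 0.40242 cm^-1, so d_i2 = 2.485 cm.
m_2 = -(2.485)/(-4.940) = 0.5030.
Overall magnification: m = m_1 m_2 = -0.2027.

-0.203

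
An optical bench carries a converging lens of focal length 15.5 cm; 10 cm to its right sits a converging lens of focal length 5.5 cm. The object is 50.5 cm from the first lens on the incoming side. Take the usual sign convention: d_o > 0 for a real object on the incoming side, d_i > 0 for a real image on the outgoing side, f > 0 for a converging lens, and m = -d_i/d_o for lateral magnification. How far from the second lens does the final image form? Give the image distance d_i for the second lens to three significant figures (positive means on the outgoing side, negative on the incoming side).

3.81 cm

First lens: d_i1 = 1/(1/15.5 - 1/50.5) = 22.364 cm.
Since 22.364 cm > 10 cm, the first image lies past the second lens and serves as a virtual object: d_o2 = L - d_i1 = -12.364 cm.
Second lens: d_i2 = 1/(1/5.5 - 1/(-12.364)) = 3.807 cm.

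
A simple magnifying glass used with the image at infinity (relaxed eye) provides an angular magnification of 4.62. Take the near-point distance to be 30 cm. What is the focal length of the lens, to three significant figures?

For the image at infinity, M = D/f.
f = D/M = 30/4.62 = 6.494 cm.

6.49 cm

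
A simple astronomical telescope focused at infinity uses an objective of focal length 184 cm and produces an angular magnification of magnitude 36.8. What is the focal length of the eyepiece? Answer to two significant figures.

|M| = f_obj/f_eye, so f_eye = f_obj/|M| = 184/36.8 = 5.000 cm.

5.0 cm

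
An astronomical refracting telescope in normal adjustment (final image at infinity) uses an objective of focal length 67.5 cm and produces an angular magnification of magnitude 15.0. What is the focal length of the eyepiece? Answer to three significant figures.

|M| = f_obj/f_eye, so f_eye = f_obj/|M| = 67.5/15.0 = 4.500 cm.

4.50 cm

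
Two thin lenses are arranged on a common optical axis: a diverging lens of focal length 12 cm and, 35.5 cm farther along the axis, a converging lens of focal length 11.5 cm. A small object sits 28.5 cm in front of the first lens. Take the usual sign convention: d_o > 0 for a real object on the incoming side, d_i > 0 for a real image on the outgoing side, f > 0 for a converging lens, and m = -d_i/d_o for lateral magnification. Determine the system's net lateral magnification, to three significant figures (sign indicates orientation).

-0.105

Applying the thin-lens equation to the first lens, 1/(-12) = 1/28.5 + 1/d_i1, which gives d_i1 = -8.444 cm.
Its lateral magnification is m_1 = -d_i1/d_o1 = -(-8.444)/28.5 = 0.2963.
With d_i1 < 0 the first image is virtual and lies on the object side; the object distance for lens 2 is d_o2 = 35.5 - (-8.444) = 43.944 cm.
Applying the thin-lens equation again with f_2 = 11.5 cm and d_o2 = 43.944 cm gives d_i2 = 15.576 cm.
m_2 = -(15.576)/(43.944) = -0.3545.
The system's lateral magnification is m_1 m_2 = (0.2963)(-0.3545) = -0.1050.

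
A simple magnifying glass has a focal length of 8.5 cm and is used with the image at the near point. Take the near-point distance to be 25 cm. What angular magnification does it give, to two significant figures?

M = 1 + D/f = 1 + 25/8.5 = 3.941.

3.9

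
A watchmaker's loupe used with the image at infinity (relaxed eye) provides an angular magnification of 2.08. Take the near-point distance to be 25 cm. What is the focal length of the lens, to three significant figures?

For the image at infinity, M = D/f.
f = D/M = 25/2.08 = 12.019 cm.

12.0 cm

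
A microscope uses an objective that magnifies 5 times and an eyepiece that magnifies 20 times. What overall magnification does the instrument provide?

The overall magnification of a compound microscope is the product of the objective and eyepiece magnifications:
M = M_obj x M_eye = 5 x 20 = 100.

100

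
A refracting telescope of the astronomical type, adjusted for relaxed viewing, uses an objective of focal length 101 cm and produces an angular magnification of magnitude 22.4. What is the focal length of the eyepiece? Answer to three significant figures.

|M| = f_obj/f_eye, so f_eye = f_obj/|M| = 101/22.4 = 4.509 cm.

4.51 cm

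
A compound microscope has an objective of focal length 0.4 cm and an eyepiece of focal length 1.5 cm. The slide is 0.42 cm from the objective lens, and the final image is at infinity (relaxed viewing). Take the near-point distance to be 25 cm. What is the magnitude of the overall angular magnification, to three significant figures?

Objective: 1/d_i = 1/f_obj - 1/d_o = 1/0.4 - 1/0.42 = 0.11905 cm^-1, so d_i = 8.400 cm.
m_obj = -d_i/d_o = -8.400/0.42 = -20.000.
Eyepiece angular magnification (image at infinity): M_eye = D/f_e = 25/1.5 = 16.667.
Overall M = m_obj x M_eye = (-20.000)(16.667) = -333.33.
|M| = 333.33.

333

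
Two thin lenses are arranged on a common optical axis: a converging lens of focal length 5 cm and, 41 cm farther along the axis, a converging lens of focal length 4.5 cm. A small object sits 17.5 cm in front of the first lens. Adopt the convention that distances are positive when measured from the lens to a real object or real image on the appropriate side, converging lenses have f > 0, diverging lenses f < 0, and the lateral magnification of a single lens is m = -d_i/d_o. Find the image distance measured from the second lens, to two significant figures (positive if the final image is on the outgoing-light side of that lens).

5.2 cm

Lens 1: 1/d_i1 = 1/f_1 - 1/d_o1 = 1/5 - 1/17.5 = 0.14286 cm^-1, so d_i1 = 7.000 cm.
The intermediate image is 7.000 cm to the right of lens 1, so d_o2 = L - d_i1 = 41 - 7.000 = 34.000 cm.
Lens 2: 1/d_i2 = 1/f_2 - 1/d_o2 = 1/4.5 - 1/(34.000) = 0.19281 cm^-1, so d_i2 = 5.186 cm.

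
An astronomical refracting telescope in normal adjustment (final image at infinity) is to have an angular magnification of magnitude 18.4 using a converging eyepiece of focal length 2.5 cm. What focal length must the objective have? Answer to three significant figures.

46.0 cm

|M| = f_obj/|f_eye|, so f_obj = |M| x |f_eye| = 18.4 x 2.5 = 46.000 cm.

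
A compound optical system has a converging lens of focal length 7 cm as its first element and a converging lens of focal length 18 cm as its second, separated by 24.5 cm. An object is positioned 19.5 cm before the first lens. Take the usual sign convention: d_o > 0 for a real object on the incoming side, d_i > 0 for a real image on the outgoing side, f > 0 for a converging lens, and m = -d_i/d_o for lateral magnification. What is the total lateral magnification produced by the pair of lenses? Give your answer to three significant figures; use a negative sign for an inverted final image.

Lens 1: 1/d_i1 = 1/f_1 - 1/d_o1 = 1/7 - 1/19.5 = 0.09158 cm^-1, so d_i1 = 10.920 cm.
m_1 = -(10.920)/19.5 = -0.5600.
That image sits 13.580 cm in front of the second lens, so d_o2 = 13.580 cm.
Lens 2: 1/d_i2 = 1/f_2 - 1/d_o2 = 1/18 - 1/(13.580) = -0.01808 cm^-1, so d_i2 = -55.303 cm.
m_2 = -(-55.303)/(13.580) = 4.0724.
Total m = m_1 x m_2 = (-0.5600)(4.0724) = -2.2805.

-2.28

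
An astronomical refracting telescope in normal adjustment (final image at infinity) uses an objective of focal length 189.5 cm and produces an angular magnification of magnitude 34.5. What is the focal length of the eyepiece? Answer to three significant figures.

|M| = f_obj/f_eye, so f_eye = f_obj/|M| = 189.5/34.5 = 5.493 cm.

5.49 cm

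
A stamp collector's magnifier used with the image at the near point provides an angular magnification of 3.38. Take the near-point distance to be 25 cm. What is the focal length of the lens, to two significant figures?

11 cm

For the image at the near point, M = 1 + D/f.
f = D/(M - 1) = 25/(3.38 - 1) = 10.504 cm.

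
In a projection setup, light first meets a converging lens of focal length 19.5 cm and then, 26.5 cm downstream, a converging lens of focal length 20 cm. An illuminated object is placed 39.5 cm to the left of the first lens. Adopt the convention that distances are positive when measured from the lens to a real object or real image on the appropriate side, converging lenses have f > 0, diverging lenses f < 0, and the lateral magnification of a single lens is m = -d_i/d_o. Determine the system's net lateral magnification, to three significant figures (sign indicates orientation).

Applying the thin-lens equation to the first lens, 1/19.5 = 1/39.5 + 1/d_i1, which gives d_i1 = 38.513 cm.
Its lateral magnification is m_1 = -d_i1/d_o1 = -(38.513)/39.5 = -0.9750.
Since 38.513 cm > 26.5 cm, the first image lies past the second lens and serves as a virtual object: d_o2 = L - d_i1 = -12.013 cm.
Applying the thin-lens equation again with f_2 = 20 cm and d_o2 = -12.013 cm gives d_i2 = 7.505 cm.
m_2 = -(7.505)/(-12.013) = 0.6248.
The system's lateral magnification is m_1 m_2 = (-0.9750)(0.6248) = -0.6091.

-0.609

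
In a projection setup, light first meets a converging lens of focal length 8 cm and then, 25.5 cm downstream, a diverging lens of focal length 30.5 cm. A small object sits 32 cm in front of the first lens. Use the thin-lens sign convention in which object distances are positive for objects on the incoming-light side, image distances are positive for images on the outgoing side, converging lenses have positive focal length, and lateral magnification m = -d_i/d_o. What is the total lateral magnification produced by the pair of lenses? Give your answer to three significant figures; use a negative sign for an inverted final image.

-0.224

Lens 1: 1/d_i1 = 1/f_1 - 1/d_o1 = 1/8 - 1/32 = 0.09375 cm^-1, so d_i1 = 10.667 cm.
m_1 = -(10.667)/32 = -0.3333.
That image sits 14.833 cm in front of the second lens, so d_o2 = 14.833 cm.
Lens 2: 1/d_i2 = 1/f_2 - 1/d_o2 = 1/(-30.5) - 1/(14.833) = -0.10020 cm^-1, so d_i2 = -9.980 cm.
m_2 = -(-9.980)/(14.833) = 0.6728.
The system's lateral magnification is m_1 m_2 = (-0.3333)(0.6728) = -0.2243.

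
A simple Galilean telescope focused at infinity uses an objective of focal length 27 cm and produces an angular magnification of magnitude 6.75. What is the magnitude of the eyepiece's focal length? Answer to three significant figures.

4.00 cm

|M| = f_obj/|f_eye|, so |f_eye| = f_obj/|M| = 27/6.75 = 4.000 cm.
(The eyepiece is diverging, so its signed focal length is -4.000 cm.)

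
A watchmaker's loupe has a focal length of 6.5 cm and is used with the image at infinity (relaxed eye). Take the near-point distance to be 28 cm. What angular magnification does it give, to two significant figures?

4.3

M = D/f = 28/6.5 = 4.308.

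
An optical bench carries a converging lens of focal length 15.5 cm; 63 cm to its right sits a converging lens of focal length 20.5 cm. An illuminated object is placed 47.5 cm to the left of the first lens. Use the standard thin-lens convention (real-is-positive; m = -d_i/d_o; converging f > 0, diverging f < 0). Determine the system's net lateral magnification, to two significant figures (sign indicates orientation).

0.51

First lens: d_i1 = 1/(1/15.5 - 1/47.5) = 23.008 cm.
m_1 = -(23.008)/47.5 = -0.4844.
Object distance for lens 2: d_o2 = 63 - 23.008 = 39.992 cm.
Second lens: d_i2 = 1/(1/20.5 - 1/(39.992)) = 42.060 cm.
m_2 = -(42.060)/(39.992) = -1.0517.
Overall magnification: m = m_1 m_2 = 0.5094.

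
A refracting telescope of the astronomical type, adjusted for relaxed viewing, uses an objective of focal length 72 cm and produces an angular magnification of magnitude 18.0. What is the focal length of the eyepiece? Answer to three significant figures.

|M| = f_obj/f_eye, so f_eye = f_obj/|M| = 72/18.0 = 4.000 cm.

4.00 cm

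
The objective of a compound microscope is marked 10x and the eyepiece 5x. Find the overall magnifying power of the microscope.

50

The overall magnification of a compound microscope is the product of the objective and eyepiece magnifications:
M = M_obj x M_eye = 10 x 5 = 50.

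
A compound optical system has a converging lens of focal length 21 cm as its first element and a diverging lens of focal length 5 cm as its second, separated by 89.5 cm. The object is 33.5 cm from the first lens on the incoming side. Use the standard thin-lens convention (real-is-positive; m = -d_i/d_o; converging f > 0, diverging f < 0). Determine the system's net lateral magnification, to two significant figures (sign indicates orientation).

First lens: d_i1 = 1/(1/21 - 1/33.5) = 56.280 cm.
m_1 = -(56.280)/33.5 = -1.6800.
That image sits 33.220 cm in front of the second lens, so d_o2 = 33.220 cm.
Second lens: d_i2 = 1/(1/(-5) - 1/(33.220)) = -4.346 cm.
m_2 = -(-4.346)/(33.220) = 0.1308.
The system's lateral magnification is m_1 m_2 = (-1.6800)(0.1308) = -0.2198.

-0.22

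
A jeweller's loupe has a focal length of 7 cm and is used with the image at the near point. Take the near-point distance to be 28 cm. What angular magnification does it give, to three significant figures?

M = 1 + D/f = 1 + 28/7 = 5.000.

5.00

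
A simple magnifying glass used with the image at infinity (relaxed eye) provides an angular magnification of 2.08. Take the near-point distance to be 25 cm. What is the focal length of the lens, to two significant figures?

For the image at infinity, M = D/f.
f = D/M = 25/2.08 = 12.019 cm.

12 cm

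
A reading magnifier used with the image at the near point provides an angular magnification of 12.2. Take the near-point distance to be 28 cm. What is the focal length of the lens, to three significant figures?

For the image at the near point, M = 1 + D/f.
f = D/(M - 1) = 28/(12.2 - 1) = 2.500 cm.

2.50 cm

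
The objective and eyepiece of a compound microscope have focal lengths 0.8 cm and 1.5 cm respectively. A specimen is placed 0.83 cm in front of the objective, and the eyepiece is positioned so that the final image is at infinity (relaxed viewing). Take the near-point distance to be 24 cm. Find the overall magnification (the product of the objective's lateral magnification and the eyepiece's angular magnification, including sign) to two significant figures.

Objective: 1/d_i = 1/f_obj - 1/d_o = 1/0.8 - 1/0.83 = 0.04518 cm^-1, so d_i = 22.133 cm.
m_obj = -d_i/d_o = -22.133/0.83 = -26.667.
Eyepiece angular magnification (image at infinity): M_eye = D/f_e = 24/1.5 = 16.000.
Overall M = m_obj x M_eye = (-26.667)(16.000) = -426.67.

-430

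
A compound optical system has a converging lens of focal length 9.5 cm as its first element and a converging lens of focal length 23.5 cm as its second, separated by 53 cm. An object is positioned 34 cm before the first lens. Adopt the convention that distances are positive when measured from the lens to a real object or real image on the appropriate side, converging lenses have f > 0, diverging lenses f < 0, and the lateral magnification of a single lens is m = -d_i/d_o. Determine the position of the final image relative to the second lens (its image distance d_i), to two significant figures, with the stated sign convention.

Applying the thin-lens equation to the first lens, 1/9.5 = 1/34 + 1/d_i1, which gives d_i1 = 13.184 cm.
The intermediate image is 13.184 cm to the right of lens 1, so d_o2 = L - d_i1 = 53 - 13.184 = 39.816 cm.
Applying the thin-lens equation again with f_2 = 23.5 cm and d_o2 = 39.816 cm gives d_i2 = 57.346 cm.

57 cm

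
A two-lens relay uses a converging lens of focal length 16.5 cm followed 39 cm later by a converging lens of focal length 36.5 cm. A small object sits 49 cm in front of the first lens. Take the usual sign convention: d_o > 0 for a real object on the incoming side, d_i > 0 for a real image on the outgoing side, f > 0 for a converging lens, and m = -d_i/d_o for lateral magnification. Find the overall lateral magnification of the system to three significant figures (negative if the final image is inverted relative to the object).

Applying the thin-lens equation to the first lens, 1/16.5 = 1/49 + 1/d_i1, which gives d_i1 = 24.877 cm.
Its lateral magnification is m_1 = -d_i1/d_o1 = -(24.877)/49 = -0.5077.
Object distance for lens 2: d_o2 = 39 - 24.877 = 14.123 cm.
Applying the thin-lens equation again with f_2 = 36.5 cm and d_o2 = 14.123 cm gives d_i2 = -23.037 cm.
m_2 = -(-23.037)/(14.123) = 1.6311.
The system's lateral magnification is m_1 m_2 = (-0.5077)(1.6311) = -0.8281.

-0.828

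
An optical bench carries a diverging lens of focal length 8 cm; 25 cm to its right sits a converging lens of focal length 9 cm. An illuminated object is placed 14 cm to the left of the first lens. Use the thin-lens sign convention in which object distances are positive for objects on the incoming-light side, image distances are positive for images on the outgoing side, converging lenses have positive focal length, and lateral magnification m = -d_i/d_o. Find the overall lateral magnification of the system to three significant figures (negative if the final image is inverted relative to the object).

Applying the thin-lens equation to the first lens, 1/(-8) = 1/14 + 1/d_i1, which gives d_i1 = -5.091 cm.
Its lateral magnification is m_1 = -d_i1/d_o1 = -(-5.091)/14 = 0.3636.
With d_i1 < 0 the first image is virtual and lies on the object side; the object distance for lens 2 is d_o2 = 25 - (-5.091) = 30.091 cm.
Applying the thin-lens equation again with f_2 = 9 cm and d_o2 = 30.091 cm gives d_i2 = 12.841 cm.
m_2 = -(12.841)/(30.091) = -0.4267.
Overall magnification: m = m_1 m_2 = -0.1552.

-0.155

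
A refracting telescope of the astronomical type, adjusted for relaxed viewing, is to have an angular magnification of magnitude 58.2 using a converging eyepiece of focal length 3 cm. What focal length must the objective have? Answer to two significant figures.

|M| = f_obj/|f_eye|, so f_obj = |M| x |f_eye| = 58.2 x 3 = 174.600 cm.

170 cm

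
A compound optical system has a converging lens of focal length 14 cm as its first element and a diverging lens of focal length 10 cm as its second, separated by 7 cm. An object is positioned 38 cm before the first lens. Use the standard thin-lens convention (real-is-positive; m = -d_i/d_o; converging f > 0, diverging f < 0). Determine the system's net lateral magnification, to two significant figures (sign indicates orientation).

1.1

Applying the thin-lens equation to the first lens, 1/14 = 1/38 + 1/d_i1, which gives d_i1 = 22.167 cm.
Its lateral magnification is m_1 = -d_i1/d_o1 = -(22.167)/38 = -0.5833.
This image would form 22.167 cm past lens 1, i.e. 15.167 cm beyond lens 2, so it is a virtual object for lens 2: d_o2 = 7 - 22.167 = -15.167 cm.
Applying the thin-lens equation again with f_2 = -10 cm and d_o2 = -15.167 cm gives d_i2 = -29.355 cm.
m_2 = -(-29.355)/(-15.167) = -1.9355.
Total m = m_1 x m_2 = (-0.5833)(-1.9355) = 1.1290.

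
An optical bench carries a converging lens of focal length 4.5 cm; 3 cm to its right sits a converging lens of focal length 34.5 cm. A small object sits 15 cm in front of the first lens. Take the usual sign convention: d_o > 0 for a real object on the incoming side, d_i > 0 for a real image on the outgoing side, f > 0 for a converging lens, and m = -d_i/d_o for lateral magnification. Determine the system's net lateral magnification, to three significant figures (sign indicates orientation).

-0.390

First lens: d_i1 = 1/(1/4.5 - 1/15) = 6.429 cm.
m_1 = -(6.429)/15 = -0.4286.
This image would form 6.429 cm past lens 1, i.e. 3.429 cm beyond lens 2, so it is a virtual object for lens 2: d_o2 = 3 - 6.429 = -3.429 cm.
Second lens: d_i2 = 1/(1/34.5 - 1/(-3.429)) = 3.119 cm.
m_2 = -(3.119)/(-3.429) = 0.9096.
Total m = m_1 x m_2 = (-0.4286)(0.9096) = -0.3898.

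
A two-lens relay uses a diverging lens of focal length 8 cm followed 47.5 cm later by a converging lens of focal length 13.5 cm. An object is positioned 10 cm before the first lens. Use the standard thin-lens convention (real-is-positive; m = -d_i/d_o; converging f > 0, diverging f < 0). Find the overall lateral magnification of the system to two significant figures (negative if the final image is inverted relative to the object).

Applying the thin-lens equation to the first lens, 1/(-8) = 1/10 + 1/d_i1, which gives d_i1 = -4.444 cm.
Its lateral magnification is m_1 = -d_i1/d_o1 = -(-4.444)/10 = 0.4444.
With d_i1 < 0 the first image is virtual and lies on the object side; the object distance for lens 2 is d_o2 = 47.5 - (-4.444) = 51.944 cm.
Applying the thin-lens equation again with f_2 = 13.5 cm and d_o2 = 51.944 cm gives d_i2 = 18.241 cm.
m_2 = -(18.241)/(51.944) = -0.3512.
The system's lateral magnification is m_1 m_2 = (0.4444)(-0.3512) = -0.1561.

-0.16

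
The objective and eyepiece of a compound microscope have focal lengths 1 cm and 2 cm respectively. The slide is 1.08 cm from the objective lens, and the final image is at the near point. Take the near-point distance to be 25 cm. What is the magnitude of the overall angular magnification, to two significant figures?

Objective: 1/d_i = 1/f_obj - 1/d_o = 1/1 - 1/1.08 = 0.07407 cm^-1, so d_i = 13.500 cm.
m_obj = -d_i/d_o = -13.500/1.08 = -12.500.
Eyepiece angular magnification (image at near point): M_eye = 1 + D/f_e = 1 + 25/2 = 13.500.
Overall M = m_obj x M_eye = (-12.500)(13.500) = -168.75.
|M| = 168.75.

170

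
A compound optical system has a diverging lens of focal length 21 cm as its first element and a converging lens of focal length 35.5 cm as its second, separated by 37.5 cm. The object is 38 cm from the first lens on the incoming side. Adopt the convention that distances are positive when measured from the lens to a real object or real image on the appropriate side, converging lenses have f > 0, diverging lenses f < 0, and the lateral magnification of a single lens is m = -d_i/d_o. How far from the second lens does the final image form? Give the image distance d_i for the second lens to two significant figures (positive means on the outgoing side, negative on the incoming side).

Lens 1: 1/d_i1 = 1/f_1 - 1/d_o1 = 1/(-21) - 1/38 = -0.07393 cm^-1, so d_i1 = -13.525 cm.
With d_i1 < 0 the first image is virtual and lies on the object side; the object distance for lens 2 is d_o2 = 37.5 - (-13.525) = 51.025 cm.
Lens 2: 1/d_i2 = 1/f_2 - 1/d_o2 = 1/35.5 - 1/(51.025) = 0.00857 cm^-1, so d_i2 = 116.673 cm.

120 cm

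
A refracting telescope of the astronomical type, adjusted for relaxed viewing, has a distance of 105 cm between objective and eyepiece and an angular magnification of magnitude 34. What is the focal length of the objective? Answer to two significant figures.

In normal adjustment the tube length equals f_obj + f_eye and |M| = f_obj/f_eye.
So f_obj = 34 f_eye and 34 f_eye + f_eye = 105 cm, giving f_eye = 105/35 = 3.000 cm and f_obj = 102.000 cm.

100 cm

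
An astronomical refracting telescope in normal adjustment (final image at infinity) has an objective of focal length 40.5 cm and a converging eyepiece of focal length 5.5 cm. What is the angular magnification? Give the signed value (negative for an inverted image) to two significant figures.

M = -f_obj/f_eye = -40.5/(5.5) = -7.364.

-7.4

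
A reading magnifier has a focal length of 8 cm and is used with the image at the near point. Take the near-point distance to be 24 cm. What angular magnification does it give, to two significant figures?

M = 1 + D/f = 1 + 24/8 = 4.000.

4.0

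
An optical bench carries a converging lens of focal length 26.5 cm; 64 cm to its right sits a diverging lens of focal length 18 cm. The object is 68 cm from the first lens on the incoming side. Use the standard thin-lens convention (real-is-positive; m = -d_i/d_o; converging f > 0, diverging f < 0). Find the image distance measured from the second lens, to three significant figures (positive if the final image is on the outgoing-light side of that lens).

-9.60 cm

Lens 1: 1/d_i1 = 1/f_1 - 1/d_o1 = 1/26.5 - 1/68 = 0.02303 cm^-1, so d_i1 = 43.422 cm.
That image sits 20.578 cm in front of the second lens, so d_o2 = 20.578 cm.
Lens 2: 1/d_i2 = 1/f_2 - 1/d_o2 = 1/(-18) - 1/(20.578) = -0.10415 cm^-1, so d_i2 = -9.601 cm.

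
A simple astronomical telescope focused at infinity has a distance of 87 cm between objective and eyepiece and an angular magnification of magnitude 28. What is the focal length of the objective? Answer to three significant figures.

In normal adjustment the tube length equals f_obj + f_eye and |M| = f_obj/f_eye.
So f_obj = 28 f_eye and 28 f_eye + f_eye = 87 cm, giving f_eye = 87/29 = 3.000 cm and f_obj = 84.000 cm.

84.0 cm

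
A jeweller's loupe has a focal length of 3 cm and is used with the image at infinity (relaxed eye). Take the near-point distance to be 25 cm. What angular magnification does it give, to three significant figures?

8.33

M = D/f = 25/3 = 8.333.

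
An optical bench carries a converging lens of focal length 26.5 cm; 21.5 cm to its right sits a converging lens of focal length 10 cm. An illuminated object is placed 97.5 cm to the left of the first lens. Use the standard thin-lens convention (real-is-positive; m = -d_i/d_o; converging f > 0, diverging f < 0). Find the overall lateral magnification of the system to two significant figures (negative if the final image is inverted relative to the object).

-0.15

Applying the thin-lens equation to the first lens, 1/26.5 = 1/97.5 + 1/d_i1, which gives d_i1 = 36.391 cm.
Its lateral magnification is m_1 = -d_i1/d_o1 = -(36.391)/97.5 = -0.3732.
This image would form 36.391 cm past lens 1, i.e. 14.891 cm beyond lens 2, so it is a virtual object for lens 2: d_o2 = 21.5 - 36.391 = -14.891 cm.
Applying the thin-lens equation again with f_2 = 10 cm and d_o2 = -14.891 cm gives d_i2 = 5.982 cm.
m_2 = -(5.982)/(-14.891) = 0.4018.
The system's lateral magnification is m_1 m_2 = (-0.3732)(0.4018) = -0.1500.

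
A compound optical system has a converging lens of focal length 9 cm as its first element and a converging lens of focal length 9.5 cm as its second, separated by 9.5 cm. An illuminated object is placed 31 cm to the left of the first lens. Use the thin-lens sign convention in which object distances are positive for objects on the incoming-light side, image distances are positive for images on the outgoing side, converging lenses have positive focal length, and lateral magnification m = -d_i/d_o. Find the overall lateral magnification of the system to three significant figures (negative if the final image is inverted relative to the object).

Lens 1: 1/d_i1 = 1/f_1 - 1/d_o1 = 1/9 - 1/31 = 0.07885 cm^-1, so d_i1 = 12.682 cm.
m_1 = -(12.682)/31 = -0.4091.
Since 12.682 cm > 9.5 cm, the first image lies past the second lens and serves as a virtual object: d_o2 = L - d_i1 = -3.182 cm.
Lens 2: 1/d_i2 = 1/f_2 - 1/d_o2 = 1/9.5 - 1/(-3.182) = 0.41955 cm^-1, so d_i2 = 2.384 cm.
m_2 = -(2.384)/(-3.182) = 0.7491.
Overall magnification: m = m_1 m_2 = -0.3065.

-0.306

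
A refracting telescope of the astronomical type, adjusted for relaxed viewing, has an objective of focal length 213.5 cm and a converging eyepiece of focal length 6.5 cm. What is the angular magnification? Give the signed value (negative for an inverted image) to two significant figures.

M = -f_obj/f_eye = -213.5/(6.5) = -32.846.

-33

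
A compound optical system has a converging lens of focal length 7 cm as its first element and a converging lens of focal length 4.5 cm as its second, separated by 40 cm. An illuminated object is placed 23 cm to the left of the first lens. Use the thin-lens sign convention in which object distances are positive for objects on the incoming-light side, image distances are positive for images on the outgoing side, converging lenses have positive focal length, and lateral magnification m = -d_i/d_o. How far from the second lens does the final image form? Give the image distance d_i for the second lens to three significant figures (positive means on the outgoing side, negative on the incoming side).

Applying the thin-lens equation to the first lens, 1/7 = 1/23 + 1/d_i1, which gives d_i1 = 10.062 cm.
Object distance for lens 2: d_o2 = 40 - 10.062 = 29.938 cm.
Applying the thin-lens equation again with f_2 = 4.5 cm and d_o2 = 29.938 cm gives d_i2 = 5.296 cm.

5.30 cm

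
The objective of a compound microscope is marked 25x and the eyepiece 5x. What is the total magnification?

The overall magnification of a compound microscope is the product of the objective and eyepiece magnifications:
M = M_obj x M_eye = 25 x 5 = 125.

125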